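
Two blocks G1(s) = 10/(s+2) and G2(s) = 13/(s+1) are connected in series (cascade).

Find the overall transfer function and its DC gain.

Series: multiply transfer functions. G_eq = 10/(s+2) × 13/(s+1) = 130/((s+2)(s+1)). DC gain = 130/(2×1) = 65.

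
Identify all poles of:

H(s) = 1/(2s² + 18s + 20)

Discriminant = 18² - 4×2×20 = 324 - 160 = 164 > 0, so two distinct real poles. Using quadratic formula: s = (-18 ± √164)/(2×2) = (-18 ± √164)/4, with √164 ≈ 12.8062. s₁ ≈ -1.2984, s₂ ≈ -7.7016. Poles: s₁ = -1.2984, s₂ = -7.7016.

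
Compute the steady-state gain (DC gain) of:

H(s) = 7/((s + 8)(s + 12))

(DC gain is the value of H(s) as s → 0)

DC gain = H(0) = 7/(8 × 12) = 7/96 = 0.0729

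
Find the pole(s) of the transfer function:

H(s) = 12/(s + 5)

Pole is where denominator = 0: s + 5 = 0, so s = -5.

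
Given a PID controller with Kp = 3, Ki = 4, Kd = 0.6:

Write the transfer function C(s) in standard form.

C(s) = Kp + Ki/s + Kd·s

Substituting values: C(s) = 3 + 4/s + 0.6s = (0.6s² + 3s + 4)/s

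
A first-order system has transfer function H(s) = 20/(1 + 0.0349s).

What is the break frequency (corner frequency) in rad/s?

Corner frequency = 1/τ = 1/0.0349 = 28.653 rad/s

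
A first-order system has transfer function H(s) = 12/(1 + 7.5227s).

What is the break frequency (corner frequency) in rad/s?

Corner frequency = 1/τ = 1/7.5227 = 0.133 rad/s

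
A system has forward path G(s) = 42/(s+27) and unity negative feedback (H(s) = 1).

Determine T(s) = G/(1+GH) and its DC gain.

T(s) = G/(1+GH) = [42/(s+27)] / [1 + 42/(s+27)] = 42/(s+27+42) = 42/(s+69). DC gain = 42/69 = 0.6087.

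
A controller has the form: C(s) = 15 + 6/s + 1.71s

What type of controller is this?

This is a Proportional-Integral-Derivative (PID) controller.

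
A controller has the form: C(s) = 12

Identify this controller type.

This is a Proportional (P) controller.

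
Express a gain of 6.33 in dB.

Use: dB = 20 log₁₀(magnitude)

dB = 20 log₁₀(6.33) = 16.0 dB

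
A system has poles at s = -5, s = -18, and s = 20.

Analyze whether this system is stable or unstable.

Pole(s) at s = 20 are not in the left half-plane. System is unstable.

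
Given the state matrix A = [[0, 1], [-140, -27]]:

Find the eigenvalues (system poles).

det(A - λI) = λ² - (-27)λ + 140 = (λ - (-20))(λ - (-7)). Eigenvalues: -20, -7.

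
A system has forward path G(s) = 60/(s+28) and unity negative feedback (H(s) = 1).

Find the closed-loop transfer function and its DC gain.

T(s) = G/(1+GH) = [60/(s+28)] / [1 + 60/(s+28)] = 60/(s+28+60) = 60/(s+88). DC gain = 60/88 = 0.6818.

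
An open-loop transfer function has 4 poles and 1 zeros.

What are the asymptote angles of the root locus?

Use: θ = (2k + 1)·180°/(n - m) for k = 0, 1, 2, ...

n - m = 4 - 1 = 3. Angles: θk = (2k + 1)·180°/3 = 60°, 180°, 300°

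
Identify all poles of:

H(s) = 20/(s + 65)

Pole is where denominator = 0: s + 65 = 0, so s = -65.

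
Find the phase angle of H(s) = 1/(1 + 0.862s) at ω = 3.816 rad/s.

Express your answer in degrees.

Phase = -arctan(ωτ) = -arctan(3.816 × 0.862) = -73.1°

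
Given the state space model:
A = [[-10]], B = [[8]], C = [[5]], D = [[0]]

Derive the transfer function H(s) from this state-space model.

(sI - A)⁻¹ = 1/(s + 10). H(s) = 5 × 8/(s + 10) + 0 = 40/(s + 10).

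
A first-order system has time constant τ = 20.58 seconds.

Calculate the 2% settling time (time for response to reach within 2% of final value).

For first-order system, 2% settling time ≈ 4τ = 4 × 20.58 = 82.32 s.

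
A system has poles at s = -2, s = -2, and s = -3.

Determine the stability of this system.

All poles are in the left half-plane. System is stable.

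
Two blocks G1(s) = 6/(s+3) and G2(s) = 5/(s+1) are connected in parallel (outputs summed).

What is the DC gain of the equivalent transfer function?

Parallel: G_eq = G1 + G2. DC gain = G1(0) + G2(0) = 6/3 + 5/1 = 2 + 5 = 7.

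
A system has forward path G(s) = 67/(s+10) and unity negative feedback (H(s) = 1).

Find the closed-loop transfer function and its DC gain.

T(s) = G/(1+GH) = [67/(s+10)] / [1 + 67/(s+10)] = 67/(s+10+67) = 67/(s+77). DC gain = 67/77 = 0.8701.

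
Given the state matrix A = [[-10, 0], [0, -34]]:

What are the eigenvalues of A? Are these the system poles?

For diagonal matrix, eigenvalues are diagonal entries: λ₁ = -10, λ₂ = -34. Eigenvalues of A = system poles.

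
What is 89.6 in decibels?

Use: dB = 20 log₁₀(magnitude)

dB = 20 log₁₀(89.6) = 39.0 dB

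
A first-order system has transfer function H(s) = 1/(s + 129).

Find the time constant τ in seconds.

For H(s) = 1/(s + 1/τ), the pole is at -1/τ = -129, so τ = 1/129 = 0.0078 s.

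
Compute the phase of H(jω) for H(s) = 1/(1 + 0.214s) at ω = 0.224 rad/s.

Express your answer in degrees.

Phase = -arctan(ωτ) = -arctan(0.224 × 0.214) = -2.7°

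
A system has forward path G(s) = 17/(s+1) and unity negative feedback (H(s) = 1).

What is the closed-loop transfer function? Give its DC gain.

T(s) = G/(1+GH) = [17/(s+1)] / [1 + 17/(s+1)] = 17/(s+1+17) = 17/(s+18). DC gain = 17/18 = 0.9444.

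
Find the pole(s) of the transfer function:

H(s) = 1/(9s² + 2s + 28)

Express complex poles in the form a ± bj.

Discriminant = 2² - 4×9×28 = 4 - 1008 = -1004 < 0, so the poles are a complex conjugate pair s = (-2 ± j√1004)/(2×9). Real part = -2/(2×9) = -2/18 ≈ -0.1111; imaginary part = ±√1004/(2×9) ≈ 1.7603. Poles: s = -0.1111 ± 1.7603j.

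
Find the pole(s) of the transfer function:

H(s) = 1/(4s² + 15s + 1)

Discriminant = 15² - 4×4×1 = 225 - 16 = 209 > 0, so two distinct real poles. Using quadratic formula: s = (-15 ± √209)/(2×4) = (-15 ± √209)/8, with √209 ≈ 14.4568. s₁ ≈ -0.0679, s₂ ≈ -3.6821. Poles: s₁ = -0.0679, s₂ = -3.6821.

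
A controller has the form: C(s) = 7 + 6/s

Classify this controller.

This is a Proportional-Integral (PI) controller.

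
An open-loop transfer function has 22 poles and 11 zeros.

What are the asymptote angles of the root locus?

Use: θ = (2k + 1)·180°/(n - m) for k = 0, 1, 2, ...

n - m = 22 - 11 = 11. Angles: θk = (2k + 1)·180°/11 = 16.36°, 49.09°, 81.82°, 114.55°, 147.27°, 180°, 212.73°, 245.45°, 278.18°, 310.91°, 343.64°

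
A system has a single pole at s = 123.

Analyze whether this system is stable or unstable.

Pole at s = 123 is in the right half-plane. Unstable.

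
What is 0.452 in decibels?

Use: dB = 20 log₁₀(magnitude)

dB = 20 log₁₀(0.452) = -6.9 dB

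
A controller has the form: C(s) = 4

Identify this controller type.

This is a Proportional (P) controller.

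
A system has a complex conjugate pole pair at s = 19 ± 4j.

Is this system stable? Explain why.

Real part of poles is 19 (> 0, right half-plane). Unstable.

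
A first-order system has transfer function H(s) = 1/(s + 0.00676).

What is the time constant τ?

For H(s) = 1/(s + 1/τ), the pole is at -1/τ = -0.00676, so τ = 1/0.00676 = 147.9 s.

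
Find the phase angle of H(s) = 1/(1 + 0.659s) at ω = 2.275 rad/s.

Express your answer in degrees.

Phase = -arctan(ωτ) = -arctan(2.275 × 0.659) = -56.3°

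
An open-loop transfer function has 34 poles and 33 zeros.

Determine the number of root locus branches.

Root locus has n branches where n = number of poles = 34.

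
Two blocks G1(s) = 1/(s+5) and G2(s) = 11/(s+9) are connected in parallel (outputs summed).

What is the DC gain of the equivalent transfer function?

Parallel: G_eq = G1 + G2. DC gain = G1(0) + G2(0) = 1/5 + 11/9 = 0.2 + 1.2222 = 1.4222.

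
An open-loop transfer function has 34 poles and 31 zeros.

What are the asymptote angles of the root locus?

n - m = 34 - 31 = 3. Angles: θk = (2k + 1)·180°/3 = 60°, 180°, 300°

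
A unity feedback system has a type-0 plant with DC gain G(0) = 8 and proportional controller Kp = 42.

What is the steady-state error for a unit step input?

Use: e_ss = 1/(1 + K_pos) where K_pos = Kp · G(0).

K_pos = Kp · G(0) = 42 × 8 = 336. e_ss = 1/(1 + 336) = 0.0030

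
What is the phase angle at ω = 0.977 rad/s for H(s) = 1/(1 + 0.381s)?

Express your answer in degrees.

Phase = -arctan(ωτ) = -arctan(0.977 × 0.381) = -20.4°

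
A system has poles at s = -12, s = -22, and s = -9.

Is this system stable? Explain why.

All poles are in the left half-plane. System is stable.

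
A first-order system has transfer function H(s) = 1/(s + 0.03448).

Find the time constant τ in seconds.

For H(s) = 1/(s + 1/τ), the pole is at -1/τ = -0.03448, so τ = 1/0.03448 = 29 s.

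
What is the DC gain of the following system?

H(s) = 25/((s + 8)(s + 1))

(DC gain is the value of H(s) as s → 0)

DC gain = H(0) = 25/(8 × 1) = 25/8 = 3.125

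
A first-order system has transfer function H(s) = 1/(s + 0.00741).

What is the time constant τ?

For H(s) = 1/(s + 1/τ), the pole is at -1/τ = -0.00741, so τ = 1/0.00741 = 135 s.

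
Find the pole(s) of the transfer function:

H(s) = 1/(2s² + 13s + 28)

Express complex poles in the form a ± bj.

Discriminant = 13² - 4×2×28 = 169 - 224 = -55 < 0, so the poles are a complex conjugate pair s = (-13 ± j√55)/(2×2). Real part = -13/(2×2) = -13/4 = -3.25; imaginary part = ±√55/(2×2) ≈ 1.8540. Poles: s = -3.25 ± 1.8540j.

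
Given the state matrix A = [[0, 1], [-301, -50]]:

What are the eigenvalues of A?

det(A - λI) = λ² - (-50)λ + 301 = (λ - (-7))(λ - (-43)). Eigenvalues: -7, -43.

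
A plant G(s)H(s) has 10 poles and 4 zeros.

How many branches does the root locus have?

Root locus has n branches where n = number of poles = 10.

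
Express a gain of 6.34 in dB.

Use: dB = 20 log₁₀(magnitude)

dB = 20 log₁₀(6.34) = 16.0 dB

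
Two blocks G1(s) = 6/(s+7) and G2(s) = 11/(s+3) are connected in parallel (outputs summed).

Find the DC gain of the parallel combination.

Parallel: G_eq = G1 + G2. DC gain = G1(0) + G2(0) = 6/7 + 11/3 = 0.8571 + 3.6667 = 4.5238.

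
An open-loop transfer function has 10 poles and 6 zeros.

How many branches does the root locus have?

Root locus has n branches where n = number of poles = 10.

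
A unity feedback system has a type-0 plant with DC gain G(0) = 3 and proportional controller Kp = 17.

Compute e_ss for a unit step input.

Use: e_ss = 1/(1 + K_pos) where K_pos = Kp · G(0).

K_pos = Kp · G(0) = 17 × 3 = 51. e_ss = 1/(1 + 51) = 0.0192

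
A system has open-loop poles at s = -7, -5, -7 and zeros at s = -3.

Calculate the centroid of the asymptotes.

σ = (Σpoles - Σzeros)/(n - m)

σ = (Σpoles - Σzeros)/(n - m) = (-19 - (-3))/(3 - 1) = -16/2 = -8.0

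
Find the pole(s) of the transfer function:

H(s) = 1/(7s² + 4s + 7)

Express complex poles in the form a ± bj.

Discriminant = 4² - 4×7×7 = 16 - 196 = -180 < 0, so the poles are a complex conjugate pair s = (-4 ± j√180)/(2×7). Real part = -4/(2×7) = -4/14 ≈ -0.2857; imaginary part = ±√180/(2×7) ≈ 0.9583. Poles: s = -0.2857 ± 0.9583j.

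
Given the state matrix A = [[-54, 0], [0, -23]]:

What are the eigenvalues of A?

For diagonal matrix, eigenvalues are diagonal entries: λ₁ = -54, λ₂ = -23.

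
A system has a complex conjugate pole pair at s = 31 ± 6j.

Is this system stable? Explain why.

Real part of poles is 31 (> 0, right half-plane). Unstable.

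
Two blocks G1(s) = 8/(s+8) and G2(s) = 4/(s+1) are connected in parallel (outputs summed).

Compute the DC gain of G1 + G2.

Parallel: G_eq = G1 + G2. DC gain = G1(0) + G2(0) = 8/8 + 4/1 = 1 + 4 = 5.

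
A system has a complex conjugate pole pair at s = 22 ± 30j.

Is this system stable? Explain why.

Real part of poles is 22 (> 0, right half-plane). Unstable.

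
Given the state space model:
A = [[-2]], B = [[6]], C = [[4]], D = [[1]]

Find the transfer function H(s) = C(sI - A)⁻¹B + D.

(sI - A)⁻¹ = 1/(s + 2). H(s) = 4×6/(s + 2) + 1 = (s + 26)/(s + 2).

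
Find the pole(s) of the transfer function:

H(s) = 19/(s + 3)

Pole is where denominator = 0: s + 3 = 0, so s = -3.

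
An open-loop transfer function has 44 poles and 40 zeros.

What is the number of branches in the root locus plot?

Root locus has n branches where n = number of poles = 44.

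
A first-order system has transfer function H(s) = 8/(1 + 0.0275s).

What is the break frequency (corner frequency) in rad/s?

Corner frequency = 1/τ = 1/0.0275 = 36.364 rad/s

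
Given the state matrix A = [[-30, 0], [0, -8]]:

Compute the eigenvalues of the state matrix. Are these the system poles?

For diagonal matrix, eigenvalues are diagonal entries: λ₁ = -30, λ₂ = -8. Eigenvalues of A = system poles.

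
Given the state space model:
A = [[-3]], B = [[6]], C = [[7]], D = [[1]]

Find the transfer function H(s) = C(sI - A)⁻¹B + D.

(sI - A)⁻¹ = 1/(s + 3). H(s) = 7×6/(s + 3) + 1 = (s + 45)/(s + 3).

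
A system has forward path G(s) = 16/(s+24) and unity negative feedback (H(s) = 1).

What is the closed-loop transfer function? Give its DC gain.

T(s) = G/(1+GH) = [16/(s+24)] / [1 + 16/(s+24)] = 16/(s+24+16) = 16/(s+40). DC gain = 16/40 = 0.4.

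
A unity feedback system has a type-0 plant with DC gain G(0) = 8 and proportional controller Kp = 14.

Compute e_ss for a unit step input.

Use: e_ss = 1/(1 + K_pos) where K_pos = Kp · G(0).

K_pos = Kp · G(0) = 14 × 8 = 112. e_ss = 1/(1 + 112) = 0.0088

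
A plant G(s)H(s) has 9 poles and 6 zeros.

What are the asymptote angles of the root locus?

n - m = 9 - 6 = 3. Angles: θk = (2k + 1)·180°/3 = 60°, 180°, 300°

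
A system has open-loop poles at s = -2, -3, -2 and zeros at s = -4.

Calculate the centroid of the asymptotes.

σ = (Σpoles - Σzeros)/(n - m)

σ = (Σpoles - Σzeros)/(n - m) = (-7 - (-4))/(3 - 1) = -3/2 = -1.5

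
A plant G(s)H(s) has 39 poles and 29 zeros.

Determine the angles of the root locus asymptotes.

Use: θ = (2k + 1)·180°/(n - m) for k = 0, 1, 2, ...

n - m = 39 - 29 = 10. Angles: θk = (2k + 1)·180°/10 = 18°, 54°, 90°, 126°, 162°, 198°, 234°, 270°, 306°, 342°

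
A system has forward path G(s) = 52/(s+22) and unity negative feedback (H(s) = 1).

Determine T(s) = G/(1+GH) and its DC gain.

T(s) = G/(1+GH) = [52/(s+22)] / [1 + 52/(s+22)] = 52/(s+22+52) = 52/(s+74). DC gain = 52/74 = 0.7027.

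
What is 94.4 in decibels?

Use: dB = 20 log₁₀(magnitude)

dB = 20 log₁₀(94.4) = 39.5 dB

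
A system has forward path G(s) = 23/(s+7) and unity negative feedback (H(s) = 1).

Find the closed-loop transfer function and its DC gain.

T(s) = G/(1+GH) = [23/(s+7)] / [1 + 23/(s+7)] = 23/(s+7+23) = 23/(s+30). DC gain = 23/30 = 0.7667.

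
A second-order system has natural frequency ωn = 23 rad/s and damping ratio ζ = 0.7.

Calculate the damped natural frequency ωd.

ωd = ωn√(1 - ζ²) = 23√(1 - 0.7²) = 16.43 rad/s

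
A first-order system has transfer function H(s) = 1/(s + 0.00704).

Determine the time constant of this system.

For H(s) = 1/(s + 1/τ), the pole is at -1/τ = -0.00704, so τ = 1/0.00704 = 142 s.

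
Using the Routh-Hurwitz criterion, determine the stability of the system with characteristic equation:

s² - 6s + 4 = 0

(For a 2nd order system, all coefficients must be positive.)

Coefficients: 1, -6, 4. b=-6 not positive, so system is unstable.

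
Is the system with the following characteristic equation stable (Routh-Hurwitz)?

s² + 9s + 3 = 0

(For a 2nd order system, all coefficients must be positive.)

Coefficients: 1, 9, 3. All positive, so system is stable.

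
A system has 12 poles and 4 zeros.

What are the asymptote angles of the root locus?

n - m = 12 - 4 = 8. Angles: θk = (2k + 1)·180°/8 = 22.5°, 67.5°, 112.5°, 157.5°, 202.5°, 247.5°, 292.5°, 337.5°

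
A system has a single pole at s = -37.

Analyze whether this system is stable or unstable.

Pole at s = -37 is in the left half-plane. Stable.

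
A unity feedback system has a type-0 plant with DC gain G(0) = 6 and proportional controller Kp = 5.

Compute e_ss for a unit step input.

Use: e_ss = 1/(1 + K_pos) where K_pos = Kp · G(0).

K_pos = Kp · G(0) = 5 × 6 = 30. e_ss = 1/(1 + 30) = 0.0323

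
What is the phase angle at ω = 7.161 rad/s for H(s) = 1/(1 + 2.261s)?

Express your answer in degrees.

Phase = -arctan(ωτ) = -arctan(7.161 × 2.261) = -86.5°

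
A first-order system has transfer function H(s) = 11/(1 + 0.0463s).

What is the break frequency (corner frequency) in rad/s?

Corner frequency = 1/τ = 1/0.0463 = 21.598 rad/s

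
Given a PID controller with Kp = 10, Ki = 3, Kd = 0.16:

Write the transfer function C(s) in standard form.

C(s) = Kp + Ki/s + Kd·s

Substituting values: C(s) = 10 + 3/s + 0.16s = (0.16s² + 10s + 3)/s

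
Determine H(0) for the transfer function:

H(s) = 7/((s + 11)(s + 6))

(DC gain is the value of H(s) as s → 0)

DC gain = H(0) = 7/(11 × 6) = 7/66 = 0.1061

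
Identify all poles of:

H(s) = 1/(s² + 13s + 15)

Discriminant = 13² - 4×1×15 = 169 - 60 = 109 > 0, so two distinct real poles. Using quadratic formula: s = (-13 ± √109)/(2×1) = (-13 ± √109)/2, with √109 ≈ 10.4403. s₁ ≈ -1.2798, s₂ ≈ -11.7202. Poles: s₁ = -1.2798, s₂ = -11.7202.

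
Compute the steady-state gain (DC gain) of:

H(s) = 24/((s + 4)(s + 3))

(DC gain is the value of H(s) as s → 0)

DC gain = H(0) = 24/(4 × 3) = 24/12 = 2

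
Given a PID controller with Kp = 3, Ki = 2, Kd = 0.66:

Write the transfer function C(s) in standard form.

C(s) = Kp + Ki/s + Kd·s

Substituting values: C(s) = 3 + 2/s + 0.66s = (0.66s² + 3s + 2)/s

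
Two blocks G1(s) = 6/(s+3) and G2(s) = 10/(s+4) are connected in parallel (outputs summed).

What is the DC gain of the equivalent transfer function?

Parallel: G_eq = G1 + G2. DC gain = G1(0) + G2(0) = 6/3 + 10/4 = 2 + 2.5 = 4.5.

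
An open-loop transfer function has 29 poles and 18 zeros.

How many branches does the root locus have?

Root locus has n branches where n = number of poles = 29.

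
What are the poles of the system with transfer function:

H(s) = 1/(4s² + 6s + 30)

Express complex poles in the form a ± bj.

Discriminant = 6² - 4×4×30 = 36 - 480 = -444 < 0, so the poles are a complex conjugate pair s = (-6 ± j√444)/(2×4). Real part = -6/(2×4) = -6/8 = -0.75; imaginary part = ±√444/(2×4) ≈ 2.6339. Poles: s = -0.75 ± 2.6339j.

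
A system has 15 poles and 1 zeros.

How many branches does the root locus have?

Root locus has n branches where n = number of poles = 15.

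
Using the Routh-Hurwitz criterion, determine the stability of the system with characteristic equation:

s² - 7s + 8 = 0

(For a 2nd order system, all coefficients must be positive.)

Coefficients: 1, -7, 8. b=-7 not positive, so system is unstable.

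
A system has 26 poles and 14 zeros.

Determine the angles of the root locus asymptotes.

n - m = 26 - 14 = 12. Angles: θk = (2k + 1)·180°/12 = 15°, 45°, 75°, 105°, 135°, 165°, 195°, 225°, 255°, 285°, 315°, 345°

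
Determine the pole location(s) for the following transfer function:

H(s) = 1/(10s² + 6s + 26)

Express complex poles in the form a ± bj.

Discriminant = 6² - 4×10×26 = 36 - 1040 = -1004 < 0, so the poles are a complex conjugate pair s = (-6 ± j√1004)/(2×10). Real part = -6/(2×10) = -6/20 = -0.3; imaginary part = ±√1004/(2×10) ≈ 1.5843. Poles: s = -0.3 ± 1.5843j.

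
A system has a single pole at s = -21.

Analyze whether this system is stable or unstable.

Pole at s = -21 is in the left half-plane. Stable.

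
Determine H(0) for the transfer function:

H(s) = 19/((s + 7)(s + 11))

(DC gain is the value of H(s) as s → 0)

DC gain = H(0) = 19/(7 × 11) = 19/77 = 0.2468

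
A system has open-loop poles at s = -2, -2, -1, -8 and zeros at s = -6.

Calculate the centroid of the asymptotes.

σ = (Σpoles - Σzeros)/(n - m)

σ = (Σpoles - Σzeros)/(n - m) = (-13 - (-6))/(4 - 1) = -7/3 = -2.33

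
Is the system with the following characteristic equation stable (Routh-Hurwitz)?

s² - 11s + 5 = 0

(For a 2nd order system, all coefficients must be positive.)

Coefficients: 1, -11, 5. b=-11 not positive, so system is unstable.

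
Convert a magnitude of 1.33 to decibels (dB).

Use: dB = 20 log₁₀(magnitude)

dB = 20 log₁₀(1.33) = 2.5 dB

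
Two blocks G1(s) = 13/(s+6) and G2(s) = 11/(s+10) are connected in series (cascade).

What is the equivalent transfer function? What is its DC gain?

Series: multiply transfer functions. G_eq = 13/(s+6) × 11/(s+10) = 143/((s+6)(s+10)). DC gain = 143/(6×10) = 2.3833.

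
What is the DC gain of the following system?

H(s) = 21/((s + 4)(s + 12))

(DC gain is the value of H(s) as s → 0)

DC gain = H(0) = 21/(4 × 12) = 21/48 = 0.4375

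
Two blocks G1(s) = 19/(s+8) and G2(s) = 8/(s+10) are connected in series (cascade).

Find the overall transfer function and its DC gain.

Series: multiply transfer functions. G_eq = 19/(s+8) × 8/(s+10) = 152/((s+8)(s+10)). DC gain = 152/(8×10) = 1.9.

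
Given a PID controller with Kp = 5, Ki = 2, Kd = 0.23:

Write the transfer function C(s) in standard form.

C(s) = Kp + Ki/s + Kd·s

Substituting values: C(s) = 5 + 2/s + 0.23s = (0.23s² + 5s + 2)/s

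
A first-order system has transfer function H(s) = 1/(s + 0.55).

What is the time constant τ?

For H(s) = 1/(s + 1/τ), the pole is at -1/τ = -0.55, so τ = 1/0.55 = 1.8182 s.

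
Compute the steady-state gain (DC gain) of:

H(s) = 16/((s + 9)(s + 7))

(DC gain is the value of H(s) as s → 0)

DC gain = H(0) = 16/(9 × 7) = 16/63 = 0.2540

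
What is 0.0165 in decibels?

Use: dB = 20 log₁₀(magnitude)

dB = 20 log₁₀(0.0165) = -35.7 dB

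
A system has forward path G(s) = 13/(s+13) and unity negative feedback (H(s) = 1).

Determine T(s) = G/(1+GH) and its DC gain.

T(s) = G/(1+GH) = [13/(s+13)] / [1 + 13/(s+13)] = 13/(s+13+13) = 13/(s+26). DC gain = 13/26 = 0.5.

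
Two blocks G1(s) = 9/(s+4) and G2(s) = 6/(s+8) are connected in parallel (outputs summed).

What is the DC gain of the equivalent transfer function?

Parallel: G_eq = G1 + G2. DC gain = G1(0) + G2(0) = 9/4 + 6/8 = 2.25 + 0.75 = 3.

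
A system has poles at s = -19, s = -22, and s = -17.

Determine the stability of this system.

All poles are in the left half-plane. System is stable.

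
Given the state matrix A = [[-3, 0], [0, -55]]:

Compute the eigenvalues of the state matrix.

For diagonal matrix, eigenvalues are diagonal entries: λ₁ = -3, λ₂ = -55.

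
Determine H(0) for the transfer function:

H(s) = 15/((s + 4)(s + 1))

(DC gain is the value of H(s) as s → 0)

DC gain = H(0) = 15/(4 × 1) = 15/4 = 3.75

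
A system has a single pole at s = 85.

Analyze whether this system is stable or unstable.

Pole at s = 85 is in the right half-plane. Unstable.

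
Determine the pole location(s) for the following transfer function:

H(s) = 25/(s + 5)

Pole is where denominator = 0: s + 5 = 0, so s = -5.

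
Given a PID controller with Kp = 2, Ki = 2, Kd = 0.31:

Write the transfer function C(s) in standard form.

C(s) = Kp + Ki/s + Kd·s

Substituting values: C(s) = 2 + 2/s + 0.31s = (0.31s² + 2s + 2)/s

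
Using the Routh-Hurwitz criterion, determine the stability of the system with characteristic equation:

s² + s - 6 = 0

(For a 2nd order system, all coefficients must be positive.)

Coefficients: 1, 1, -6. c=-6 not positive, so system is unstable.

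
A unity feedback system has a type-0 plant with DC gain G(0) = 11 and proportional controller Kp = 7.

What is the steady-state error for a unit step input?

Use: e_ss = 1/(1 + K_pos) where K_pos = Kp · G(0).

K_pos = Kp · G(0) = 7 × 11 = 77. e_ss = 1/(1 + 77) = 0.0128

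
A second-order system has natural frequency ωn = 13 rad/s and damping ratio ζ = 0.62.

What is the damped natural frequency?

ωd = ωn√(1 - ζ²) = 13√(1 - 0.62²) = 10.2 rad/s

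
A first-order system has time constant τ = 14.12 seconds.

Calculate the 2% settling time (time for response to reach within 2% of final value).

For first-order system, 2% settling time ≈ 4τ = 4 × 14.12 = 56.48 s.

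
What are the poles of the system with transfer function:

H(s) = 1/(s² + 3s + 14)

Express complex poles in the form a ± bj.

Discriminant = 3² - 4×1×14 = 9 - 56 = -47 < 0, so the poles are a complex conjugate pair s = (-3 ± j√47)/(2×1). Real part = -3/(2×1) = -3/2 = -1.5; imaginary part = ±√47/(2×1) ≈ 3.4278. Poles: s = -1.5 ± 3.4278j.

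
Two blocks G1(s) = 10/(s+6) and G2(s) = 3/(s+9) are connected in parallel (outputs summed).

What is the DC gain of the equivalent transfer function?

Parallel: G_eq = G1 + G2. DC gain = G1(0) + G2(0) = 10/6 + 3/9 = 1.6667 + 0.3333 = 2.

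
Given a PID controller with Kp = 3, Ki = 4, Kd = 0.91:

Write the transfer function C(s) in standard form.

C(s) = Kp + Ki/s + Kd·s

Substituting values: C(s) = 3 + 4/s + 0.91s = (0.91s² + 3s + 4)/s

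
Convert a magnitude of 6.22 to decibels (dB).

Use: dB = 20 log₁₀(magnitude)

dB = 20 log₁₀(6.22) = 15.9 dB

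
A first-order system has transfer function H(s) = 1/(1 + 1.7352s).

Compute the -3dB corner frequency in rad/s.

Corner frequency = 1/τ = 1/1.7352 = 0.576 rad/s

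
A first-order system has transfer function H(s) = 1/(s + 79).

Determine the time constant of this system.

For H(s) = 1/(s + 1/τ), the pole is at -1/τ = -79, so τ = 1/79 = 0.0127 s.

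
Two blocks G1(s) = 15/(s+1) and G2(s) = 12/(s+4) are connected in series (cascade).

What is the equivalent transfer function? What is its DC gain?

Series: multiply transfer functions. G_eq = 15/(s+1) × 12/(s+4) = 180/((s+1)(s+4)). DC gain = 180/(1×4) = 45.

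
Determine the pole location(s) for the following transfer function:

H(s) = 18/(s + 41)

Pole is where denominator = 0: s + 41 = 0, so s = -41.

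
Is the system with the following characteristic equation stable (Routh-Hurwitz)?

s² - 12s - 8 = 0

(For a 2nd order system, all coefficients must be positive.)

Coefficients: 1, -12, -8. b=-12, c=-8 not positive, so system is unstable.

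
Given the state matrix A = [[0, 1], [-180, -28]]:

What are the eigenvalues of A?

det(A - λI) = λ² - (-28)λ + 180 = (λ - (-18))(λ - (-10)). Eigenvalues: -18, -10.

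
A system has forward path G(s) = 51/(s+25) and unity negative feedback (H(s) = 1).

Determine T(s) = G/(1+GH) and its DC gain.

T(s) = G/(1+GH) = [51/(s+25)] / [1 + 51/(s+25)] = 51/(s+25+51) = 51/(s+76). DC gain = 51/76 = 0.6711.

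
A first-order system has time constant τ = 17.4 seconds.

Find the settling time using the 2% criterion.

For first-order system, 2% settling time ≈ 4τ = 4 × 17.4 = 69.6 s.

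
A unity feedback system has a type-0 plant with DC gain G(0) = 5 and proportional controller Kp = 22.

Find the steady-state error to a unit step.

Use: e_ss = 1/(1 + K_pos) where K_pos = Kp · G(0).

K_pos = Kp · G(0) = 22 × 5 = 110. e_ss = 1/(1 + 110) = 0.0090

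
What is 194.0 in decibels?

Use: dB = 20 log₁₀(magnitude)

dB = 20 log₁₀(194.0) = 45.8 dB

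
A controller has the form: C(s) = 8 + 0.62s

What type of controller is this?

This is a Proportional-Derivative (PD) controller.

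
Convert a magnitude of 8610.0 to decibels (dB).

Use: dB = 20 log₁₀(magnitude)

dB = 20 log₁₀(8610.0) = 78.7 dB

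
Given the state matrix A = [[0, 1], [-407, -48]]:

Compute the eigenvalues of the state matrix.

det(A - λI) = λ² - (-48)λ + 407 = (λ - (-11))(λ - (-37)). Eigenvalues: -11, -37.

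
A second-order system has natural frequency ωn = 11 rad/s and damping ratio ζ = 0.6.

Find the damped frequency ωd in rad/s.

ωd = ωn√(1 - ζ²) = 11√(1 - 0.6²) = 8.8 rad/s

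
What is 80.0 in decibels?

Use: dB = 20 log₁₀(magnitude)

dB = 20 log₁₀(80.0) = 38.1 dB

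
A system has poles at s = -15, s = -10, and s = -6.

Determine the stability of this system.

All poles are in the left half-plane. System is stable.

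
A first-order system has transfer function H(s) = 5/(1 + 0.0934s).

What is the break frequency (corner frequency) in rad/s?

Corner frequency = 1/τ = 1/0.0934 = 10.707 rad/s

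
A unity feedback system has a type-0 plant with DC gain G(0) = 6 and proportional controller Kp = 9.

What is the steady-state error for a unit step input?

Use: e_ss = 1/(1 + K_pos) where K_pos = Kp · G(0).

K_pos = Kp · G(0) = 9 × 6 = 54. e_ss = 1/(1 + 54) = 0.0182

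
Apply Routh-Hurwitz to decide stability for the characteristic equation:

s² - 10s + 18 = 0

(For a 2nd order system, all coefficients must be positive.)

Coefficients: 1, -10, 18. b=-10 not positive, so system is unstable.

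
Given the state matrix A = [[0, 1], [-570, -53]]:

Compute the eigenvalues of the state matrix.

det(A - λI) = λ² - (-53)λ + 570 = (λ - (-38))(λ - (-15)). Eigenvalues: -38, -15.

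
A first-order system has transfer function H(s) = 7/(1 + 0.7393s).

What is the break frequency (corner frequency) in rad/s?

Corner frequency = 1/τ = 1/0.7393 = 1.353 rad/s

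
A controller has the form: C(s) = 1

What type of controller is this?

This is a Proportional (P) controller.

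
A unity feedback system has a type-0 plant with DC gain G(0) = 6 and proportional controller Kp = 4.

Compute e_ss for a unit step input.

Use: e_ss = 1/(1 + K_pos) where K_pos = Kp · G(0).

K_pos = Kp · G(0) = 4 × 6 = 24. e_ss = 1/(1 + 24) = 0.04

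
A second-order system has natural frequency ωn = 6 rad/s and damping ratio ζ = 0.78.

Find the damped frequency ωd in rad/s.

ωd = ωn√(1 - ζ²) = 6√(1 - 0.78²) = 3.75 rad/s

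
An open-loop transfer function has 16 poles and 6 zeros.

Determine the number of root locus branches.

Root locus has n branches where n = number of poles = 16.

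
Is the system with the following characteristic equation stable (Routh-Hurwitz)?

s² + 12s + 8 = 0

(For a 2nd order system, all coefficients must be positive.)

Coefficients: 1, 12, 8. All positive, so system is stable.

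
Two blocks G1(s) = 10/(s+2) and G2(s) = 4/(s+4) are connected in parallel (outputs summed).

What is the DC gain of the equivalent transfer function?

Parallel: G_eq = G1 + G2. DC gain = G1(0) + G2(0) = 10/2 + 4/4 = 5 + 1 = 6.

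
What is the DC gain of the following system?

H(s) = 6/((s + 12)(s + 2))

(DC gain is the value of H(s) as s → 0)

DC gain = H(0) = 6/(12 × 2) = 6/24 = 0.25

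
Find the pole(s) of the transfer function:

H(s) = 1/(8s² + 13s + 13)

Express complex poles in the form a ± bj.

Discriminant = 13² - 4×8×13 = 169 - 416 = -247 < 0, so the poles are a complex conjugate pair s = (-13 ± j√247)/(2×8). Real part = -13/(2×8) = -13/16 = -0.8125; imaginary part = ±√247/(2×8) ≈ 0.9823. Poles: s = -0.8125 ± 0.9823j.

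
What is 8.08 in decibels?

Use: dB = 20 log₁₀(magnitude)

dB = 20 log₁₀(8.08) = 18.1 dB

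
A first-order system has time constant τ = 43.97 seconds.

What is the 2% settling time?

For first-order system, 2% settling time ≈ 4τ = 4 × 43.97 = 175.88 s.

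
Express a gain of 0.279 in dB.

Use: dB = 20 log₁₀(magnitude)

dB = 20 log₁₀(0.279) = -11.1 dB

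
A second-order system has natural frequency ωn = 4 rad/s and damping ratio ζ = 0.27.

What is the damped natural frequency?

ωd = ωn√(1 - ζ²) = 4√(1 - 0.27²) = 3.85 rad/s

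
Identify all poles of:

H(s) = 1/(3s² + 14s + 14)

Discriminant = 14² - 4×3×14 = 196 - 168 = 28 > 0, so two distinct real poles. Using quadratic formula: s = (-14 ± √28)/(2×3) = (-14 ± √28)/6, with √28 ≈ 5.2915. s₁ ≈ -1.4514, s₂ ≈ -3.2153. Poles: s₁ = -1.4514, s₂ = -3.2153.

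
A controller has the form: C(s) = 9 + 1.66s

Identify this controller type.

This is a Proportional-Derivative (PD) controller.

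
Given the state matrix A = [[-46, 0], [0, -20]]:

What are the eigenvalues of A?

For diagonal matrix, eigenvalues are diagonal entries: λ₁ = -46, λ₂ = -20.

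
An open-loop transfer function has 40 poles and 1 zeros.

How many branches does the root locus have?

Root locus has n branches where n = number of poles = 40.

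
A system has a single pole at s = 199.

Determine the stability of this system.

Pole at s = 199 is in the right half-plane. Unstable.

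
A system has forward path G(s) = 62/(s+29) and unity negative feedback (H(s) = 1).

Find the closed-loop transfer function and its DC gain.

T(s) = G/(1+GH) = [62/(s+29)] / [1 + 62/(s+29)] = 62/(s+29+62) = 62/(s+91). DC gain = 62/91 = 0.6813.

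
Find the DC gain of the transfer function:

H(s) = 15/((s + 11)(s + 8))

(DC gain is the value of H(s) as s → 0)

DC gain = H(0) = 15/(11 × 8) = 15/88 = 0.1705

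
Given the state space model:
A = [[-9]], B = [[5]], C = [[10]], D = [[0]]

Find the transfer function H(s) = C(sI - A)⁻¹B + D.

(sI - A)⁻¹ = 1/(s + 9). H(s) = 10 × 5/(s + 9) + 0 = 50/(s + 9).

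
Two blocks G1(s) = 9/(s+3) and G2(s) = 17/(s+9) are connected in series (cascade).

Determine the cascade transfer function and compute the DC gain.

Series: multiply transfer functions. G_eq = 9/(s+3) × 17/(s+9) = 153/((s+3)(s+9)). DC gain = 153/(3×9) = 5.6667.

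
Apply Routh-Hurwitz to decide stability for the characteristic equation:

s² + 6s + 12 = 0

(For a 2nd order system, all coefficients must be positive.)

Coefficients: 1, 6, 12. All positive, so system is stable.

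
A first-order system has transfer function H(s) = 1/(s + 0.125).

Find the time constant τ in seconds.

For H(s) = 1/(s + 1/τ), the pole is at -1/τ = -0.125, so τ = 1/0.125 = 8 s.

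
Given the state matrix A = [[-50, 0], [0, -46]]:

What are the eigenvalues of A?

For diagonal matrix, eigenvalues are diagonal entries: λ₁ = -50, λ₂ = -46.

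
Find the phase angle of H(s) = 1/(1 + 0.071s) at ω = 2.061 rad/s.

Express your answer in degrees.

Phase = -arctan(ωτ) = -arctan(2.061 × 0.071) = -8.3°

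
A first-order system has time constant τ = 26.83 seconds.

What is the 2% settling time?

For first-order system, 2% settling time ≈ 4τ = 4 × 26.83 = 107.32 s.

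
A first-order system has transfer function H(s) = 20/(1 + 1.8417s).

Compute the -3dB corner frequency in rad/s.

Corner frequency = 1/τ = 1/1.8417 = 0.543 rad/s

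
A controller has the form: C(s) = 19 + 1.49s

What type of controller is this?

This is a Proportional-Derivative (PD) controller.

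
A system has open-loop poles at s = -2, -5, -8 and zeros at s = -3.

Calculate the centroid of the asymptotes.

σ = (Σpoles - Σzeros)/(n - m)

σ = (Σpoles - Σzeros)/(n - m) = (-15 - (-3))/(3 - 1) = -12/2 = -6.0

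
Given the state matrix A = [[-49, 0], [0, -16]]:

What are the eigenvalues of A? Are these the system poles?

For diagonal matrix, eigenvalues are diagonal entries: λ₁ = -49, λ₂ = -16. Eigenvalues of A = system poles.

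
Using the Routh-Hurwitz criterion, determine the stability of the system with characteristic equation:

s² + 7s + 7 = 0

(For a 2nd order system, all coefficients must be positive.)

Coefficients: 1, 7, 7. All positive, so system is stable.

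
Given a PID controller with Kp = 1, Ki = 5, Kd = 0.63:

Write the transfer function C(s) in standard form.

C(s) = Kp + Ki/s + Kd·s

Substituting values: C(s) = 1 + 5/s + 0.63s = (0.63s² + s + 5)/s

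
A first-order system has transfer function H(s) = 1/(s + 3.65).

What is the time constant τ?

For H(s) = 1/(s + 1/τ), the pole is at -1/τ = -3.65, so τ = 1/3.65 = 0.2740 s.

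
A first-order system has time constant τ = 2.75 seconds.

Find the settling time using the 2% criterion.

For first-order system, 2% settling time ≈ 4τ = 4 × 2.75 = 11.0 s.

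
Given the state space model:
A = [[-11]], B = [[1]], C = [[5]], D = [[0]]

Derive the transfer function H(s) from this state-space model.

(sI - A)⁻¹ = 1/(s + 11). H(s) = 5 × 1/(s + 11) + 0 = 5/(s + 11).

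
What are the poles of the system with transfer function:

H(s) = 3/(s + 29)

Pole is where denominator = 0: s + 29 = 0, so s = -29.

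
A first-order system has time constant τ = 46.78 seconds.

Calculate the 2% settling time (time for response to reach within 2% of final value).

For first-order system, 2% settling time ≈ 4τ = 4 × 46.78 = 187.12 s.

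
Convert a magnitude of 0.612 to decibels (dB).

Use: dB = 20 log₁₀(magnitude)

dB = 20 log₁₀(0.612) = -4.3 dB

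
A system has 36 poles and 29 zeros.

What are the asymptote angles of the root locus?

n - m = 36 - 29 = 7. Angles: θk = (2k + 1)·180°/7 = 25.71°, 77.14°, 128.57°, 180°, 231.43°, 282.86°, 334.29°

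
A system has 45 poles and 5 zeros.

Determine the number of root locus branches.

Root locus has n branches where n = number of poles = 45.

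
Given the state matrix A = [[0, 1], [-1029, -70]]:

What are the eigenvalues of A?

det(A - λI) = λ² - (-70)λ + 1029 = (λ - (-21))(λ - (-49)). Eigenvalues: -21, -49.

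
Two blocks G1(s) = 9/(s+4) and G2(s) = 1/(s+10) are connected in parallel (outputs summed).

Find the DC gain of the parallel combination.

Parallel: G_eq = G1 + G2. DC gain = G1(0) + G2(0) = 9/4 + 1/10 = 2.25 + 0.1 = 2.35.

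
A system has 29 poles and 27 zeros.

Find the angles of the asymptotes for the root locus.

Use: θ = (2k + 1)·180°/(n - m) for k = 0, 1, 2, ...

n - m = 29 - 27 = 2. Angles: θk = (2k + 1)·180°/2 = 90°, 270°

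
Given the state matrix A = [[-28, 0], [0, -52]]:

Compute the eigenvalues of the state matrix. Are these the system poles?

For diagonal matrix, eigenvalues are diagonal entries: λ₁ = -28, λ₂ = -52. Eigenvalues of A = system poles.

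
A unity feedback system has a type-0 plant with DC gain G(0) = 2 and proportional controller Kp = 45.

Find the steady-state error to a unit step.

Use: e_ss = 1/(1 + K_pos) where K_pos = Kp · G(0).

K_pos = Kp · G(0) = 45 × 2 = 90. e_ss = 1/(1 + 90) = 0.0110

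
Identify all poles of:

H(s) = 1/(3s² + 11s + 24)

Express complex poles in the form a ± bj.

Discriminant = 11² - 4×3×24 = 121 - 288 = -167 < 0, so the poles are a complex conjugate pair s = (-11 ± j√167)/(2×3). Real part = -11/(2×3) = -11/6 ≈ -1.8333; imaginary part = ±√167/(2×3) ≈ 2.1538. Poles: s = -1.8333 ± 2.1538j.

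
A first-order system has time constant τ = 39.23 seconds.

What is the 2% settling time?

For first-order system, 2% settling time ≈ 4τ = 4 × 39.23 = 156.92 s.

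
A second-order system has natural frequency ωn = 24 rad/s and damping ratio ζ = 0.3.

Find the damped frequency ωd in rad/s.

ωd = ωn√(1 - ζ²) = 24√(1 - 0.3²) = 22.89 rad/s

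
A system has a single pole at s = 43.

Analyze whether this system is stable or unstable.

Pole at s = 43 is in the right half-plane. Unstable.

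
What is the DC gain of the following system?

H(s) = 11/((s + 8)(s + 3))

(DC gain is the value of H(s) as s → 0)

DC gain = H(0) = 11/(8 × 3) = 11/24 = 0.4583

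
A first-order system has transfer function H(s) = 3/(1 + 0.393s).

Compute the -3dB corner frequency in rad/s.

Corner frequency = 1/τ = 1/0.393 = 2.545 rad/s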